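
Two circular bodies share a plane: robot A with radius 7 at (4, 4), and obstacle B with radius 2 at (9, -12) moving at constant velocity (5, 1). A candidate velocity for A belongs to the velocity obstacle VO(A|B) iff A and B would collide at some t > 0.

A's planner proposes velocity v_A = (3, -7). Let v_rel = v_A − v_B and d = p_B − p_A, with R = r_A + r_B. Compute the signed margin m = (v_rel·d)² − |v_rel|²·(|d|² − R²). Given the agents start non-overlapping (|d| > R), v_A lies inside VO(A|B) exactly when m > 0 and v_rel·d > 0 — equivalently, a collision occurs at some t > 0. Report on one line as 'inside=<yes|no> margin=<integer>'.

d = (5, -16),  |d|² = 281;  R = 7+2 = 9,  c = 281−9² = 200
v_rel = (-2, -8),  |v_rel|² = 68;  v_rel·d = (-2)·(5) + (-8)·(-16) = 118
68·t² − 236·t + 200 = 0  ⇒  m = 118² − 68·200 = 324
m = 324 > 0,  v_rel·d = 118 > 0  ⇒  inside

inside=yes margin=324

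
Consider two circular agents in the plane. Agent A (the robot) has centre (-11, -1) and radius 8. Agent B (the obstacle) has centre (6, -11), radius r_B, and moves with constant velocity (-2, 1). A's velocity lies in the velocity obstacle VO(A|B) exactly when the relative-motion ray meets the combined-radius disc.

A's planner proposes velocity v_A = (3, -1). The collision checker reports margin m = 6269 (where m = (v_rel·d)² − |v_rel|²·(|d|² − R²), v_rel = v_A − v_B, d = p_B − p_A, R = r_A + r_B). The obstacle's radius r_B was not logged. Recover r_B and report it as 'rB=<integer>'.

m = 6269
d = (17, -10);  v_rel = (5, -2),  |v_rel|² = 29
v_rel×d = (5)·(-10) − (-2)·(17) = -16
since m = R²·29 − (-16)²:  R² = (256 + 6269) / 29 = 225
R = √225 = 15  ⇒  r_B = 15 − 8 = 7

rB=7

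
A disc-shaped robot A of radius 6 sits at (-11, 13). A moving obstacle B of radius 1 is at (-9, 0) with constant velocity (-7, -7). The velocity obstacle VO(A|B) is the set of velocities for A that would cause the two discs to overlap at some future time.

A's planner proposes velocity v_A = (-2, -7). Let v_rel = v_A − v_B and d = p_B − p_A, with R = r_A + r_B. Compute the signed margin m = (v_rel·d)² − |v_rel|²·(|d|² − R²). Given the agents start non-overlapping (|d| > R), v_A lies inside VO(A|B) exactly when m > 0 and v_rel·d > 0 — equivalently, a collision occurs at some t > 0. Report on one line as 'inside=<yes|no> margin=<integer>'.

d = (2, -13),  |d|² = 173;  R = 6+1 = 7,  c = 173−7² = 124
v_rel = (5, 0),  |v_rel|² = 25;  v_rel·d = (5)·(2) + (0)·(-13) = 10
25·t² − 20·t + 124 = 0  ⇒  m = 10² − 25·124 = -3000
m = -3000 < 0,  v_rel·d = 10 > 0  ⇒  outside

inside=no margin=-3000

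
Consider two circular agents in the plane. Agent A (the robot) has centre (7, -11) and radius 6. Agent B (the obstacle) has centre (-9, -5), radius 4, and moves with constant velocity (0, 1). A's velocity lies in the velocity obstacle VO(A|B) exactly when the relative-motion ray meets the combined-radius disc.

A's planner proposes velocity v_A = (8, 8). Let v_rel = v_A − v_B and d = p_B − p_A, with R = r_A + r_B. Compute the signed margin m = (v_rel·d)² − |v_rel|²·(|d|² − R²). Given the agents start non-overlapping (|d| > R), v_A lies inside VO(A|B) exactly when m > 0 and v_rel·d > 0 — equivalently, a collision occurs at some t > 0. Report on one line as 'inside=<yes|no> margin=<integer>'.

d = (-16, 6),  |d|² = 292;  R = 6+4 = 10,  c = 292−10² = 192
v_rel = (8, 7),  |v_rel|² = 113;  v_rel·d = (8)·(-16) + (7)·(6) = -86
113·t² + 172·t + 192 = 0  ⇒  m = (-86)² − 113·192 = -14300
m = -14300 < 0,  v_rel·d = -86 < 0  ⇒  outside

inside=no margin=-14300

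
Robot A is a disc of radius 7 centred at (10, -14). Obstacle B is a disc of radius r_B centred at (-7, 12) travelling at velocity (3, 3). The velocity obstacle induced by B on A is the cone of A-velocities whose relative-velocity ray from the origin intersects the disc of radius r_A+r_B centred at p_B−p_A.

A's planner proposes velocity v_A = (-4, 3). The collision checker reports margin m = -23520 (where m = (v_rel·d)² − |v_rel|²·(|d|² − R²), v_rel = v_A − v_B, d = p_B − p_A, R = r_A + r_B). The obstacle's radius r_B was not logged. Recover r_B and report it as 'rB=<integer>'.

m = -23520
d = (-17, 26);  v_rel = (-7, 0),  |v_rel|² = 49
v_rel×d = (-7)·(26) − (0)·(-17) = -182
since m = R²·49 − (-182)²:  R² = (33124 + -23520) / 49 = 196
R = √196 = 14  ⇒  r_B = 14 − 7 = 7

rB=7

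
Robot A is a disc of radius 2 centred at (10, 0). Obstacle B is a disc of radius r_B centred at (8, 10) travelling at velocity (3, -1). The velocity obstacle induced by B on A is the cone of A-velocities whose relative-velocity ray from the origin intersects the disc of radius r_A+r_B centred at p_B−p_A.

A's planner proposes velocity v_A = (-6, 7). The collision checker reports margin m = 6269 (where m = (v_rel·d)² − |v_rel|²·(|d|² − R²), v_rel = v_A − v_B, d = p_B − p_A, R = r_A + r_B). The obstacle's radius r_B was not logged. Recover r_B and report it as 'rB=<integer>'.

m = 6269
d = (-2, 10);  v_rel = (-9, 8),  |v_rel|² = 145
v_rel×d = (-9)·(10) − (8)·(-2) = -74
since m = R²·145 − (-74)²:  R² = (5476 + 6269) / 145 = 81
R = √81 = 9  ⇒  r_B = 9 − 2 = 7

rB=7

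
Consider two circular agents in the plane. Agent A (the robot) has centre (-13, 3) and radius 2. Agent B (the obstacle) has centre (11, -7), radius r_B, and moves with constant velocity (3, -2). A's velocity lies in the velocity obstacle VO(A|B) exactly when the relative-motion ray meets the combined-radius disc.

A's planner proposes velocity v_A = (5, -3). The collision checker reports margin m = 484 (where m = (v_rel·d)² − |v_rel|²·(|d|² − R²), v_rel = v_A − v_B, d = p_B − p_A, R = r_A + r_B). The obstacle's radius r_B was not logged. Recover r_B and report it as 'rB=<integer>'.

m = 484
d = (24, -10);  v_rel = (2, -1),  |v_rel|² = 5
v_rel×d = (2)·(-10) − (-1)·(24) = 4
since m = R²·5 − 4²:  R² = (16 + 484) / 5 = 100
R = √100 = 10  ⇒  r_B = 10 − 2 = 8

rB=8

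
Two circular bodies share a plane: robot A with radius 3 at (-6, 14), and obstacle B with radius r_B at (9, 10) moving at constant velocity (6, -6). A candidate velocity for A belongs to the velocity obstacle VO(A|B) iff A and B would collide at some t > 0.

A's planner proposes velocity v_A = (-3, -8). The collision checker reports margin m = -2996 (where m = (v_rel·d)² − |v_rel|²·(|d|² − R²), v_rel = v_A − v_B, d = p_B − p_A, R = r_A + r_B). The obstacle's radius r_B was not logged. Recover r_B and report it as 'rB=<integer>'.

m = -2996
d = (15, -4);  v_rel = (-9, -2),  |v_rel|² = 85
v_rel×d = (-9)·(-4) − (-2)·(15) = 66
since m = R²·85 − 66²:  R² = (4356 + -2996) / 85 = 16
R = √16 = 4  ⇒  r_B = 4 − 3 = 1

rB=1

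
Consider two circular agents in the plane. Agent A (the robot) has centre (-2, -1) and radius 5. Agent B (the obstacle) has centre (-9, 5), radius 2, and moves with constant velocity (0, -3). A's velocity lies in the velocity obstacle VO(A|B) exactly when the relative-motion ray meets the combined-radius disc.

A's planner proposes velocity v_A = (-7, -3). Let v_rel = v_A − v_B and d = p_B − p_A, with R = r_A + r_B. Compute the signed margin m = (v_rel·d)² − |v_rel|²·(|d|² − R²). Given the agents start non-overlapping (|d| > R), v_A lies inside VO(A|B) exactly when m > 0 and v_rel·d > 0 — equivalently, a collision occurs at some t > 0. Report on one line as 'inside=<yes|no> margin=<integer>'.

d = (-7, 6),  |d|² = 85;  R = 5+2 = 7,  c = 85−7² = 36
v_rel = (-7, 0),  |v_rel|² = 49;  v_rel·d = (-7)·(-7) + (0)·(6) = 49
49·t² − 98·t + 36 = 0  ⇒  m = 49² − 49·36 = 637
m = 637 > 0,  v_rel·d = 49 > 0  ⇒  inside

inside=yes margin=637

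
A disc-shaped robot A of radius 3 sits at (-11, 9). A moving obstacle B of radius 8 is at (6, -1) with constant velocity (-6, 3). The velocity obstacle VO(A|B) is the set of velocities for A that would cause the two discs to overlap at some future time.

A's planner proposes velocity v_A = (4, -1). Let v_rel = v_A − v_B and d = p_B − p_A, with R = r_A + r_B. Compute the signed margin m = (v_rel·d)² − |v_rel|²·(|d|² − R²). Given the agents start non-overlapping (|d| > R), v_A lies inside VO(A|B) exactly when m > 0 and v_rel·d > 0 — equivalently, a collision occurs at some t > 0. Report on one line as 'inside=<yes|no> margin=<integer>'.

d = (17, -10),  |d|² = 389;  R = 3+8 = 11,  c = 389−11² = 268
v_rel = (10, -4),  |v_rel|² = 116;  v_rel·d = (10)·(17) + (-4)·(-10) = 210
116·t² − 420·t + 268 = 0  ⇒  m = 210² − 116·268 = 13012
m = 13012 > 0,  v_rel·d = 210 > 0  ⇒  inside

inside=yes margin=13012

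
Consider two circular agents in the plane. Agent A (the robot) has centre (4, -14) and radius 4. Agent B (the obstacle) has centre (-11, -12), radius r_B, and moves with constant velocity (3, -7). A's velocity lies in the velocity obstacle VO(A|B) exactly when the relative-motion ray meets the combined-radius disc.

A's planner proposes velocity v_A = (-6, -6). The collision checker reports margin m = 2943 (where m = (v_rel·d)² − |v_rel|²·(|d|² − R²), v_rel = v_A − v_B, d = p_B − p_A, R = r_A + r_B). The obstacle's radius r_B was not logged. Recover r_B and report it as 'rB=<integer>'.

m = 2943
d = (-15, 2);  v_rel = (-9, 1),  |v_rel|² = 82
v_rel×d = (-9)·(2) − (1)·(-15) = -3
since m = R²·82 − (-3)²:  R² = (9 + 2943) / 82 = 36
R = √36 = 6  ⇒  r_B = 6 − 4 = 2

rB=2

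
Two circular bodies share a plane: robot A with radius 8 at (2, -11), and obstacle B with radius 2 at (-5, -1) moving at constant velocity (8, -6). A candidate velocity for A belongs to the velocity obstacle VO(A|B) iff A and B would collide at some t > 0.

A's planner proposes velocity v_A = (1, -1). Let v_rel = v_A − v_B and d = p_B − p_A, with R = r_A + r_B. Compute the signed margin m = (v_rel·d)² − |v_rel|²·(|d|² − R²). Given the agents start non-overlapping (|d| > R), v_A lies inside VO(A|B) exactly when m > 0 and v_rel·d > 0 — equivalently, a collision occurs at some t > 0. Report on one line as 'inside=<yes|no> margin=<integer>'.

d = (-7, 10),  |d|² = 149;  R = 8+2 = 10,  c = 149−10² = 49
v_rel = (-7, 5),  |v_rel|² = 74;  v_rel·d = (-7)·(-7) + (5)·(10) = 99
74·t² − 198·t + 49 = 0  ⇒  m = 99² − 74·49 = 6175
m = 6175 > 0,  v_rel·d = 99 > 0  ⇒  inside

inside=yes margin=6175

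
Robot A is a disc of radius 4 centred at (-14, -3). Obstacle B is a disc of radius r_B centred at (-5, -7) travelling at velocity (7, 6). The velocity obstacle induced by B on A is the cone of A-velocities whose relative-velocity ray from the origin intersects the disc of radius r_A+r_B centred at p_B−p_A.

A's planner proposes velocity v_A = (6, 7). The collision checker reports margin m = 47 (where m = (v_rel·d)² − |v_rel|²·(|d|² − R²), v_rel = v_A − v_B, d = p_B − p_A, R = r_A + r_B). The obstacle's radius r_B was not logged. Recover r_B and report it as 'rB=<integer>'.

m = 47
d = (9, -4);  v_rel = (-1, 1),  |v_rel|² = 2
v_rel×d = (-1)·(-4) − (1)·(9) = -5
since m = R²·2 − (-5)²:  R² = (25 + 47) / 2 = 36
R = √36 = 6  ⇒  r_B = 6 − 4 = 2

rB=2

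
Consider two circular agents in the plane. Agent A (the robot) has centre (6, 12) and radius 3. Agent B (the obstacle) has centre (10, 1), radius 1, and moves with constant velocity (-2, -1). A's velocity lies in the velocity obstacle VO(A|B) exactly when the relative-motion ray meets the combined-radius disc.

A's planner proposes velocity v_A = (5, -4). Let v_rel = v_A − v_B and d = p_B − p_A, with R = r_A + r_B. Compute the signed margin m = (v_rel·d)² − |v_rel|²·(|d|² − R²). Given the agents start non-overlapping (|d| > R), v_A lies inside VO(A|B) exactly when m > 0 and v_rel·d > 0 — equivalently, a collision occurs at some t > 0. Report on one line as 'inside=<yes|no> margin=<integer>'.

d = (4, -11),  |d|² = 137;  R = 3+1 = 4,  c = 137−4² = 121
v_rel = (7, -3),  |v_rel|² = 58;  v_rel·d = (7)·(4) + (-3)·(-11) = 61
58·t² − 122·t + 121 = 0  ⇒  m = 61² − 58·121 = -3297
m = -3297 < 0,  v_rel·d = 61 > 0  ⇒  outside

inside=no margin=-3297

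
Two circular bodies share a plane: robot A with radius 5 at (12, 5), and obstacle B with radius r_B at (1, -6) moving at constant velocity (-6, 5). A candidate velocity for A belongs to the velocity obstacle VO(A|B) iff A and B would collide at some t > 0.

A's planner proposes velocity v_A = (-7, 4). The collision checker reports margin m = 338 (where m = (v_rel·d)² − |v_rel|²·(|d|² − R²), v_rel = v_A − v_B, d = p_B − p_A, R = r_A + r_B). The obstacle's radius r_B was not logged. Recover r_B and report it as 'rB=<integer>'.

m = 338
d = (-11, -11);  v_rel = (-1, -1),  |v_rel|² = 2
v_rel×d = (-1)·(-11) − (-1)·(-11) = 0
since m = R²·2 − 0²:  R² = (0 + 338) / 2 = 169
R = √169 = 13  ⇒  r_B = 13 − 5 = 8

rB=8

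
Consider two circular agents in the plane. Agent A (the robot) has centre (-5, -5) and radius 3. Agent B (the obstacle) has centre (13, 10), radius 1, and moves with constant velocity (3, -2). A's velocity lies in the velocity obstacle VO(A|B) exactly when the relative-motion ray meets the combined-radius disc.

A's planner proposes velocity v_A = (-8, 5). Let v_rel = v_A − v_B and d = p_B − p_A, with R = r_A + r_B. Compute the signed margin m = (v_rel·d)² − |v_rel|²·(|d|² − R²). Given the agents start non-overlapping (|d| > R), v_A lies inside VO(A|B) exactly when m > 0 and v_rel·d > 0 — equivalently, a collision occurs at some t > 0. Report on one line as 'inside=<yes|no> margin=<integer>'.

d = (18, 15),  |d|² = 549;  R = 3+1 = 4,  c = 549−4² = 533
v_rel = (-11, 7),  |v_rel|² = 170;  v_rel·d = (-11)·(18) + (7)·(15) = -93
170·t² + 186·t + 533 = 0  ⇒  m = (-93)² − 170·533 = -81961
m = -81961 < 0,  v_rel·d = -93 < 0  ⇒  outside

inside=no margin=-81961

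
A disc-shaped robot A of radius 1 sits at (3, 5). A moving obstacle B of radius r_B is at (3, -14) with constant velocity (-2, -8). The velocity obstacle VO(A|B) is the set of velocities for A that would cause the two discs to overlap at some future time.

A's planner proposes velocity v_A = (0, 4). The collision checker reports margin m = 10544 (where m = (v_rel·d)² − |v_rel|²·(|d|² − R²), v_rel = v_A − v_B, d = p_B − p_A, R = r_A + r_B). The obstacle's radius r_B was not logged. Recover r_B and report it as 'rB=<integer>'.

m = 10544
d = (0, -19);  v_rel = (2, 12),  |v_rel|² = 148
v_rel×d = (2)·(-19) − (12)·(0) = -38
since m = R²·148 − (-38)²:  R² = (1444 + 10544) / 148 = 81
R = √81 = 9  ⇒  r_B = 9 − 1 = 8

rB=8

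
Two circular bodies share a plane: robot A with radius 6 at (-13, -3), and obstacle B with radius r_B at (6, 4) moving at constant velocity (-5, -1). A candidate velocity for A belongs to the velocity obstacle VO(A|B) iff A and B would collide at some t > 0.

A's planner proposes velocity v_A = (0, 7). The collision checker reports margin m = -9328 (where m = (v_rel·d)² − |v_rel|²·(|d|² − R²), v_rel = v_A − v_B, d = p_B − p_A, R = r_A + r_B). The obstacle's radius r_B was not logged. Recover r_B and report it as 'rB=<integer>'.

m = -9328
d = (19, 7);  v_rel = (5, 8),  |v_rel|² = 89
v_rel×d = (5)·(7) − (8)·(19) = -117
since m = R²·89 − (-117)²:  R² = (13689 + -9328) / 89 = 49
R = √49 = 7  ⇒  r_B = 7 − 6 = 1

rB=1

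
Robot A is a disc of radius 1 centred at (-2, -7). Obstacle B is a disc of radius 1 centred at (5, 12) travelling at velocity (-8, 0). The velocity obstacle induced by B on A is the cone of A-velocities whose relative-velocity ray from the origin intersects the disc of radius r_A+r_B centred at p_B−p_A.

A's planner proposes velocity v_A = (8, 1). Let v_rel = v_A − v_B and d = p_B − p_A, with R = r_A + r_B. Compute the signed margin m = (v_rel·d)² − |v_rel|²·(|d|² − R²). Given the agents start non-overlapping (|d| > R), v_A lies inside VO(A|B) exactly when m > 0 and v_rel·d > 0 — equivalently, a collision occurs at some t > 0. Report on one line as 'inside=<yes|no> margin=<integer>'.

d = (7, 19),  |d|² = 410;  R = 1+1 = 2,  c = 410−2² = 406
v_rel = (16, 1),  |v_rel|² = 257;  v_rel·d = (16)·(7) + (1)·(19) = 131
257·t² − 262·t + 406 = 0  ⇒  m = 131² − 257·406 = -87181
m = -87181 < 0,  v_rel·d = 131 > 0  ⇒  outside

inside=no margin=-87181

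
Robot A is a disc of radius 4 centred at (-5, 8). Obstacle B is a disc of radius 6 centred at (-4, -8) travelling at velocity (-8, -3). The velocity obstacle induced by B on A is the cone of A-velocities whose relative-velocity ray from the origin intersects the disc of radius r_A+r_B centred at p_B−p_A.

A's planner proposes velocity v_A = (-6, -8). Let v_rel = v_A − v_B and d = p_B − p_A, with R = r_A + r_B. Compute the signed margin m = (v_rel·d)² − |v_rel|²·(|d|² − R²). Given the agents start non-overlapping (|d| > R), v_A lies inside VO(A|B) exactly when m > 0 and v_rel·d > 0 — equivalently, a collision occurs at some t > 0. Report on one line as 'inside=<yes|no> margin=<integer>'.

d = (1, -16),  |d|² = 257;  R = 4+6 = 10,  c = 257−10² = 157
v_rel = (2, -5),  |v_rel|² = 29;  v_rel·d = (2)·(1) + (-5)·(-16) = 82
29·t² − 164·t + 157 = 0  ⇒  m = 82² − 29·157 = 2171
m = 2171 > 0,  v_rel·d = 82 > 0  ⇒  inside

inside=yes margin=2171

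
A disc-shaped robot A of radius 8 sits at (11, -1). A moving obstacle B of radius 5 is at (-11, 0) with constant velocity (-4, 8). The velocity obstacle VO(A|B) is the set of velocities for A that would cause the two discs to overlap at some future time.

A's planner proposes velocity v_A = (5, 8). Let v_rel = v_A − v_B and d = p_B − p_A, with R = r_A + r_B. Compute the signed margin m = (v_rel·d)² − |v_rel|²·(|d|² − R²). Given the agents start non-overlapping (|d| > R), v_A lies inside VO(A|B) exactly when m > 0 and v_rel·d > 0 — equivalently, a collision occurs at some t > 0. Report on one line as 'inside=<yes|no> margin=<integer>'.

d = (-22, 1),  |d|² = 485;  R = 8+5 = 13,  c = 485−13² = 316
v_rel = (9, 0),  |v_rel|² = 81;  v_rel·d = (9)·(-22) + (0)·(1) = -198
81·t² + 396·t + 316 = 0  ⇒  m = (-198)² − 81·316 = 13608
m = 13608 > 0,  v_rel·d = -198 < 0  ⇒  outside

inside=no margin=13608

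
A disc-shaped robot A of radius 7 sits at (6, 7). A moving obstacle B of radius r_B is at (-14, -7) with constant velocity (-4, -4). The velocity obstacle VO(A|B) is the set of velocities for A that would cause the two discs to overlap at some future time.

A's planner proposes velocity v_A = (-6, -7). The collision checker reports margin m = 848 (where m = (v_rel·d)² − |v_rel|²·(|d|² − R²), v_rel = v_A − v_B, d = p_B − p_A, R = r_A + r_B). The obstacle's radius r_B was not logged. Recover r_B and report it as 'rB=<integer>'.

m = 848
d = (-20, -14);  v_rel = (-2, -3),  |v_rel|² = 13
v_rel×d = (-2)·(-14) − (-3)·(-20) = -32
since m = R²·13 − (-32)²:  R² = (1024 + 848) / 13 = 144
R = √144 = 12  ⇒  r_B = 12 − 7 = 5

rB=5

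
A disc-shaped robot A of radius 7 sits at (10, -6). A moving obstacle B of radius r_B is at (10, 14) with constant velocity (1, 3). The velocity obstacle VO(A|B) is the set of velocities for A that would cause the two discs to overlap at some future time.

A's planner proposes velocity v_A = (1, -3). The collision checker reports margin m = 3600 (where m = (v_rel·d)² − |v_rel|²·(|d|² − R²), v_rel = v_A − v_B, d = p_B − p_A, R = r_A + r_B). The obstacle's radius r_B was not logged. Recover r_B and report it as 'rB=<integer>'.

m = 3600
d = (0, 20);  v_rel = (0, -6),  |v_rel|² = 36
v_rel×d = (0)·(20) − (-6)·(0) = 0
since m = R²·36 − 0²:  R² = (0 + 3600) / 36 = 100
R = √100 = 10  ⇒  r_B = 10 − 7 = 3

rB=3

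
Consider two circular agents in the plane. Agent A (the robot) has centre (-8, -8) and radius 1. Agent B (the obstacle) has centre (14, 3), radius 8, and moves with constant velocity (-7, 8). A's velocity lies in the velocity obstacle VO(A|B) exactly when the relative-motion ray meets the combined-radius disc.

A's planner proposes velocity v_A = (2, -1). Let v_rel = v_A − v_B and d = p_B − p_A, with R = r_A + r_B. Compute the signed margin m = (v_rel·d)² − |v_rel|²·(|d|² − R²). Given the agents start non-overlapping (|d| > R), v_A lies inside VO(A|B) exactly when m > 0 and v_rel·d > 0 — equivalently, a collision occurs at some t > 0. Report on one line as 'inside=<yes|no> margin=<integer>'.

d = (22, 11),  |d|² = 605;  R = 1+8 = 9,  c = 605−9² = 524
v_rel = (9, -9),  |v_rel|² = 162;  v_rel·d = (9)·(22) + (-9)·(11) = 99
162·t² − 198·t + 524 = 0  ⇒  m = 99² − 162·524 = -75087
m = -75087 < 0,  v_rel·d = 99 > 0  ⇒  outside

inside=no margin=-75087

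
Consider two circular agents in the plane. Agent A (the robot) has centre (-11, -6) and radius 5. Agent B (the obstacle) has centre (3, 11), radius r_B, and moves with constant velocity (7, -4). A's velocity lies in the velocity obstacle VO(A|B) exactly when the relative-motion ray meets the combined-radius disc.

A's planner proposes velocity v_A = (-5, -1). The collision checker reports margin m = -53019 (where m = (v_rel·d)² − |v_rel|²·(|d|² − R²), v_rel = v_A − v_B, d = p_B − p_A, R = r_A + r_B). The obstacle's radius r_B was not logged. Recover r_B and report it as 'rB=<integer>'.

m = -53019
d = (14, 17);  v_rel = (-12, 3),  |v_rel|² = 153
v_rel×d = (-12)·(17) − (3)·(14) = -246
since m = R²·153 − (-246)²:  R² = (60516 + -53019) / 153 = 49
R = √49 = 7  ⇒  r_B = 7 − 5 = 2

rB=2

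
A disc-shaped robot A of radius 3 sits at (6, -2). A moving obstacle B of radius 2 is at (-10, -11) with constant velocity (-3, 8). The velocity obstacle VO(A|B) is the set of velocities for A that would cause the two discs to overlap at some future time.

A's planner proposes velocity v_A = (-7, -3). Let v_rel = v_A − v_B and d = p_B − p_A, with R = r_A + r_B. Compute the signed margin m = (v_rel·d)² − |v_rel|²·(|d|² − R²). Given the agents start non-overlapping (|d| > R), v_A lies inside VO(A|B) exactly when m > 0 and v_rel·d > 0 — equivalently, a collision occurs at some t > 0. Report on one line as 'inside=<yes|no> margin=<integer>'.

d = (-16, -9),  |d|² = 337;  R = 3+2 = 5,  c = 337−5² = 312
v_rel = (-4, -11),  |v_rel|² = 137;  v_rel·d = (-4)·(-16) + (-11)·(-9) = 163
137·t² − 326·t + 312 = 0  ⇒  m = 163² − 137·312 = -16175
m = -16175 < 0,  v_rel·d = 163 > 0  ⇒  outside

inside=no margin=-16175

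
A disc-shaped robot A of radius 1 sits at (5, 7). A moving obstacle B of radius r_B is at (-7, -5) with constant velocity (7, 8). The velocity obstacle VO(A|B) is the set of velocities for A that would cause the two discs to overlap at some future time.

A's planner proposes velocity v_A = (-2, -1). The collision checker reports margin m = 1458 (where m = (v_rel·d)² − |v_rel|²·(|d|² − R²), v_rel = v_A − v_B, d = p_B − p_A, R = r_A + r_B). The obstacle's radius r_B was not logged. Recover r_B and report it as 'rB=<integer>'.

m = 1458
d = (-12, -12);  v_rel = (-9, -9),  |v_rel|² = 162
v_rel×d = (-9)·(-12) − (-9)·(-12) = 0
since m = R²·162 − 0²:  R² = (0 + 1458) / 162 = 9
R = √9 = 3  ⇒  r_B = 3 − 1 = 2

rB=2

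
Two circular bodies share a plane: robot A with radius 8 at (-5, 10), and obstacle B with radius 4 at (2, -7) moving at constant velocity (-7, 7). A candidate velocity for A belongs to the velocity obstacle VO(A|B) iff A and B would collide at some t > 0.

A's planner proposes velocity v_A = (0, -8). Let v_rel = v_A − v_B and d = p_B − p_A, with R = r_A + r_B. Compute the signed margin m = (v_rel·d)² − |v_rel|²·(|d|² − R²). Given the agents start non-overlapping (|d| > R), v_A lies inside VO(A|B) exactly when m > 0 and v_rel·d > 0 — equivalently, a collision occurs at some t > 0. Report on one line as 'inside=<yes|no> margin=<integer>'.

d = (7, -17),  |d|² = 338;  R = 8+4 = 12,  c = 338−12² = 194
v_rel = (7, -15),  |v_rel|² = 274;  v_rel·d = (7)·(7) + (-15)·(-17) = 304
274·t² − 608·t + 194 = 0  ⇒  m = 304² − 274·194 = 39260
m = 39260 > 0,  v_rel·d = 304 > 0  ⇒  inside

inside=yes margin=39260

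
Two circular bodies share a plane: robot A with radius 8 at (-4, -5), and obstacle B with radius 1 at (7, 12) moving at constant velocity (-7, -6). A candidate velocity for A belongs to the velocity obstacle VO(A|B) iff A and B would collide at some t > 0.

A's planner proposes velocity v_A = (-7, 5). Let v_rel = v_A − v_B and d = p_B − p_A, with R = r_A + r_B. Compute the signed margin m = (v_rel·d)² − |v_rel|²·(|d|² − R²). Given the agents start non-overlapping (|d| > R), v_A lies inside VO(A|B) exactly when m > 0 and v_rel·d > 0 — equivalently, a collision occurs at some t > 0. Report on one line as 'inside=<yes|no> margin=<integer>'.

d = (11, 17),  |d|² = 410;  R = 8+1 = 9,  c = 410−9² = 329
v_rel = (0, 11),  |v_rel|² = 121;  v_rel·d = (0)·(11) + (11)·(17) = 187
121·t² − 374·t + 329 = 0  ⇒  m = 187² − 121·329 = -4840
m = -4840 < 0,  v_rel·d = 187 > 0  ⇒  outside

inside=no margin=-4840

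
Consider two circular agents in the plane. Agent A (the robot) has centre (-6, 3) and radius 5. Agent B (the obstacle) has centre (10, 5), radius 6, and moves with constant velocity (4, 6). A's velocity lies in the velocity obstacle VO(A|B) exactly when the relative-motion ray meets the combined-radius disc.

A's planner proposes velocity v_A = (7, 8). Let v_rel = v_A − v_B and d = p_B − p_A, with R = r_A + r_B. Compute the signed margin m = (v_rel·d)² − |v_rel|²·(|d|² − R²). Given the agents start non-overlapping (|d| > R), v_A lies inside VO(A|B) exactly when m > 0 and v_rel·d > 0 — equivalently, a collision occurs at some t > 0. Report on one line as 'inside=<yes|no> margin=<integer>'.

d = (16, 2),  |d|² = 260;  R = 5+6 = 11,  c = 260−11² = 139
v_rel = (3, 2),  |v_rel|² = 13;  v_rel·d = (3)·(16) + (2)·(2) = 52
13·t² − 104·t + 139 = 0  ⇒  m = 52² − 13·139 = 897
m = 897 > 0,  v_rel·d = 52 > 0  ⇒  inside

inside=yes margin=897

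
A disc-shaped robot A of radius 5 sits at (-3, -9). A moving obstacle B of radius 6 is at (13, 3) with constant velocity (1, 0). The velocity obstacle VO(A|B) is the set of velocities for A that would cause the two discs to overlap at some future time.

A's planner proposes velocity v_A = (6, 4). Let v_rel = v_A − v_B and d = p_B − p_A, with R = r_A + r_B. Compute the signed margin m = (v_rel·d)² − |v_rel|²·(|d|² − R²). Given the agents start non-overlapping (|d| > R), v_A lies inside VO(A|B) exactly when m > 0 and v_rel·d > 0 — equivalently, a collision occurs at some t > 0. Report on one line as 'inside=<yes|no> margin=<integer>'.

d = (16, 12),  |d|² = 400;  R = 5+6 = 11,  c = 400−11² = 279
v_rel = (5, 4),  |v_rel|² = 41;  v_rel·d = (5)·(16) + (4)·(12) = 128
41·t² − 256·t + 279 = 0  ⇒  m = 128² − 41·279 = 4945
m = 4945 > 0,  v_rel·d = 128 > 0  ⇒  inside

inside=yes margin=4945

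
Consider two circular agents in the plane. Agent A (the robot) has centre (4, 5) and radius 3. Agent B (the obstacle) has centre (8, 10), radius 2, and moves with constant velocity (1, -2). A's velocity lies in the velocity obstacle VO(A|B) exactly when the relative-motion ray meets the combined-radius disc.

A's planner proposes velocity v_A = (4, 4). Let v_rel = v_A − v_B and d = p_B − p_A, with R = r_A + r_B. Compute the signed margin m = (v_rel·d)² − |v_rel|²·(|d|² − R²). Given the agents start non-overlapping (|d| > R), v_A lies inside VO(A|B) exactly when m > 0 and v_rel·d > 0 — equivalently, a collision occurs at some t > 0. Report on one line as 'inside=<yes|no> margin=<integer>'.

d = (4, 5),  |d|² = 41;  R = 3+2 = 5,  c = 41−5² = 16
v_rel = (3, 6),  |v_rel|² = 45;  v_rel·d = (3)·(4) + (6)·(5) = 42
45·t² − 84·t + 16 = 0  ⇒  m = 42² − 45·16 = 1044
m = 1044 > 0,  v_rel·d = 42 > 0  ⇒  inside

inside=yes margin=1044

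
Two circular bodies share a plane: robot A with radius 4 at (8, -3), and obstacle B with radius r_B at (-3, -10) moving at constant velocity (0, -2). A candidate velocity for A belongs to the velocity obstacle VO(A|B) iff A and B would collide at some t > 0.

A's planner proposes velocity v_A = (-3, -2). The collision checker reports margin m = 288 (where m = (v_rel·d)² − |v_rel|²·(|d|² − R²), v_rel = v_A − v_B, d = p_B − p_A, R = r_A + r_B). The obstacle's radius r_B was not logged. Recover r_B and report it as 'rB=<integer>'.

m = 288
d = (-11, -7);  v_rel = (-3, 0),  |v_rel|² = 9
v_rel×d = (-3)·(-7) − (0)·(-11) = 21
since m = R²·9 − 21²:  R² = (441 + 288) / 9 = 81
R = √81 = 9  ⇒  r_B = 9 − 4 = 5

rB=5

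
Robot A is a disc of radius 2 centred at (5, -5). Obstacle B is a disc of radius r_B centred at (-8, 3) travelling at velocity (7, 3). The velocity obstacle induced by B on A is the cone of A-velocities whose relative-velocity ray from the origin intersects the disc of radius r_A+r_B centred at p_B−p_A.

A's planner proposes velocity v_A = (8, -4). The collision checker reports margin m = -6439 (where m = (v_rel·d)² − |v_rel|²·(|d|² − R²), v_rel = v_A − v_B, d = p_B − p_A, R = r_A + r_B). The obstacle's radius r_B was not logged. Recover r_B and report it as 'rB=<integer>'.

m = -6439
d = (-13, 8);  v_rel = (1, -7),  |v_rel|² = 50
v_rel×d = (1)·(8) − (-7)·(-13) = -83
since m = R²·50 − (-83)²:  R² = (6889 + -6439) / 50 = 9
R = √9 = 3  ⇒  r_B = 3 − 2 = 1

rB=1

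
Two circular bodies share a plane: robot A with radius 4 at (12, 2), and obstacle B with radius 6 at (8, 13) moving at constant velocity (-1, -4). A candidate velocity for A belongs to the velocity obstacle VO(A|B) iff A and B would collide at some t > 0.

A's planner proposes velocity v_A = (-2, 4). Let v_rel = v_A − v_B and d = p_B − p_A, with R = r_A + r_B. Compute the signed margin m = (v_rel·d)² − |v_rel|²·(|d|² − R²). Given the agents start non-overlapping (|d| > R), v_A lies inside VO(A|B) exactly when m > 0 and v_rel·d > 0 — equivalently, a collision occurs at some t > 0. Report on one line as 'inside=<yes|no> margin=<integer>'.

d = (-4, 11),  |d|² = 137;  R = 4+6 = 10,  c = 137−10² = 37
v_rel = (-1, 8),  |v_rel|² = 65;  v_rel·d = (-1)·(-4) + (8)·(11) = 92
65·t² − 184·t + 37 = 0  ⇒  m = 92² − 65·37 = 6059
m = 6059 > 0,  v_rel·d = 92 > 0  ⇒  inside

inside=yes margin=6059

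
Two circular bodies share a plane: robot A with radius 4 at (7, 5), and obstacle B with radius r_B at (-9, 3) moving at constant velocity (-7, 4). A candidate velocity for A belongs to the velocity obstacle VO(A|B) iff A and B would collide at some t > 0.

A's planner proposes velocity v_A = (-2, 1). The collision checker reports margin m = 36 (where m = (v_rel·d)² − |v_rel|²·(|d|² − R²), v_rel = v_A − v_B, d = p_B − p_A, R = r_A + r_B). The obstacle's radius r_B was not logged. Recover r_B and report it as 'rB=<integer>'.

m = 36
d = (-16, -2);  v_rel = (5, -3),  |v_rel|² = 34
v_rel×d = (5)·(-2) − (-3)·(-16) = -58
since m = R²·34 − (-58)²:  R² = (3364 + 36) / 34 = 100
R = √100 = 10  ⇒  r_B = 10 − 4 = 6

rB=6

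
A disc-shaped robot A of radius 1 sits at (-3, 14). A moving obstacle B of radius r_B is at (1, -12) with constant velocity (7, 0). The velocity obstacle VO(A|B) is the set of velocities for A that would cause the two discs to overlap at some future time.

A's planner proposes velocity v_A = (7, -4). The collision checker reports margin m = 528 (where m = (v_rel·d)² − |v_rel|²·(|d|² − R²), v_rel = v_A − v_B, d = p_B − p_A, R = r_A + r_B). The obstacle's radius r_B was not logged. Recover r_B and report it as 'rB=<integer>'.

m = 528
d = (4, -26);  v_rel = (0, -4),  |v_rel|² = 16
v_rel×d = (0)·(-26) − (-4)·(4) = 16
since m = R²·16 − 16²:  R² = (256 + 528) / 16 = 49
R = √49 = 7  ⇒  r_B = 7 − 1 = 6

rB=6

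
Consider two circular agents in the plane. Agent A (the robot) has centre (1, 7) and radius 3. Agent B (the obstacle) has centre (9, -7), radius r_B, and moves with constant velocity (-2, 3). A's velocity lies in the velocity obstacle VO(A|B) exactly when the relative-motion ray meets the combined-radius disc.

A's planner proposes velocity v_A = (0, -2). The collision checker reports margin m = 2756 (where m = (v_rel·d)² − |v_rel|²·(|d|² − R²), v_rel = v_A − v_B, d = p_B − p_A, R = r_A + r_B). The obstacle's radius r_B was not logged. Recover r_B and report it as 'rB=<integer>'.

m = 2756
d = (8, -14);  v_rel = (2, -5),  |v_rel|² = 29
v_rel×d = (2)·(-14) − (-5)·(8) = 12
since m = R²·29 − 12²:  R² = (144 + 2756) / 29 = 100
R = √100 = 10  ⇒  r_B = 10 − 3 = 7

rB=7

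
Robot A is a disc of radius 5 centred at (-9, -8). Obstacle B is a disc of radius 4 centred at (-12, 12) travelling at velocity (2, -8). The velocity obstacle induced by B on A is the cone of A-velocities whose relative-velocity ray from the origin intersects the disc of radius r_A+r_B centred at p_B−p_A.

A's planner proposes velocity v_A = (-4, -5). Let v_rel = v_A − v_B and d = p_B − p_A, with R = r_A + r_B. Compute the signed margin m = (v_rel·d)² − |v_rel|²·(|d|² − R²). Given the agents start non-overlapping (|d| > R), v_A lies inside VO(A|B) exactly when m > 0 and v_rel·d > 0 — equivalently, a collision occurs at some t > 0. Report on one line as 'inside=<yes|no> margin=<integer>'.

d = (-3, 20),  |d|² = 409;  R = 5+4 = 9,  c = 409−9² = 328
v_rel = (-6, 3),  |v_rel|² = 45;  v_rel·d = (-6)·(-3) + (3)·(20) = 78
45·t² − 156·t + 328 = 0  ⇒  m = 78² − 45·328 = -8676
m = -8676 < 0,  v_rel·d = 78 > 0  ⇒  outside

inside=no margin=-8676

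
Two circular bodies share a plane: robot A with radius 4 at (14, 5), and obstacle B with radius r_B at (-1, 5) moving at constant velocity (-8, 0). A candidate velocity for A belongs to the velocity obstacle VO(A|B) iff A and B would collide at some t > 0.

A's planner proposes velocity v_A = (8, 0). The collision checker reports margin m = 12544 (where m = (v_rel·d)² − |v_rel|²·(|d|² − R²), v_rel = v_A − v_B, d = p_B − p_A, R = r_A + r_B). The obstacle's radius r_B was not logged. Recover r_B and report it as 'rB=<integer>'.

m = 12544
d = (-15, 0);  v_rel = (16, 0),  |v_rel|² = 256
v_rel×d = (16)·(0) − (0)·(-15) = 0
since m = R²·256 − 0²:  R² = (0 + 12544) / 256 = 49
R = √49 = 7  ⇒  r_B = 7 − 4 = 3

rB=3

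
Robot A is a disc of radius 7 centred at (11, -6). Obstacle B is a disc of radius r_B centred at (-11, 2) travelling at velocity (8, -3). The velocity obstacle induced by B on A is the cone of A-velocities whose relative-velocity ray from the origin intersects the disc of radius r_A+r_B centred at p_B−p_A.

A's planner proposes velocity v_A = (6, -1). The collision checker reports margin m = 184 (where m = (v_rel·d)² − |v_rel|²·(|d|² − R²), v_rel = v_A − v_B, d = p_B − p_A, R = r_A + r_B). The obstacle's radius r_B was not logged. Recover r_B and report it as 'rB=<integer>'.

m = 184
d = (-22, 8);  v_rel = (-2, 2),  |v_rel|² = 8
v_rel×d = (-2)·(8) − (2)·(-22) = 28
since m = R²·8 − 28²:  R² = (784 + 184) / 8 = 121
R = √121 = 11  ⇒  r_B = 11 − 7 = 4

rB=4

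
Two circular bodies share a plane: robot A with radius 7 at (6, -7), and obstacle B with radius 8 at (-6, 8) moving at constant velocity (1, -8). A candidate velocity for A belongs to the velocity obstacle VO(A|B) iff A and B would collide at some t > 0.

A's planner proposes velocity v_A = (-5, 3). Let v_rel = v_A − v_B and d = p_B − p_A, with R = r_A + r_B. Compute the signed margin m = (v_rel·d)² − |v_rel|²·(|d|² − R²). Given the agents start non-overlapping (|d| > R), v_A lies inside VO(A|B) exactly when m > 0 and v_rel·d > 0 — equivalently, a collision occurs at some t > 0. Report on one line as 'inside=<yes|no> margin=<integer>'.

d = (-12, 15),  |d|² = 369;  R = 7+8 = 15,  c = 369−15² = 144
v_rel = (-6, 11),  |v_rel|² = 157;  v_rel·d = (-6)·(-12) + (11)·(15) = 237
157·t² − 474·t + 144 = 0  ⇒  m = 237² − 157·144 = 33561
m = 33561 > 0,  v_rel·d = 237 > 0  ⇒  inside

inside=yes margin=33561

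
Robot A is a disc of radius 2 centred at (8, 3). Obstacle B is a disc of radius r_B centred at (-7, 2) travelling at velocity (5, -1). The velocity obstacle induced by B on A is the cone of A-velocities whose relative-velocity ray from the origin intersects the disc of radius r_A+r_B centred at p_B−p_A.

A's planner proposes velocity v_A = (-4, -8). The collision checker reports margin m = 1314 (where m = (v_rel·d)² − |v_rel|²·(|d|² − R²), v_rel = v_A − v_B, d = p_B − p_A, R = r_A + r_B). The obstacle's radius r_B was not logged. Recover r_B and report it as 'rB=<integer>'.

m = 1314
d = (-15, -1);  v_rel = (-9, -7),  |v_rel|² = 130
v_rel×d = (-9)·(-1) − (-7)·(-15) = -96
since m = R²·130 − (-96)²:  R² = (9216 + 1314) / 130 = 81
R = √81 = 9  ⇒  r_B = 9 − 2 = 7

rB=7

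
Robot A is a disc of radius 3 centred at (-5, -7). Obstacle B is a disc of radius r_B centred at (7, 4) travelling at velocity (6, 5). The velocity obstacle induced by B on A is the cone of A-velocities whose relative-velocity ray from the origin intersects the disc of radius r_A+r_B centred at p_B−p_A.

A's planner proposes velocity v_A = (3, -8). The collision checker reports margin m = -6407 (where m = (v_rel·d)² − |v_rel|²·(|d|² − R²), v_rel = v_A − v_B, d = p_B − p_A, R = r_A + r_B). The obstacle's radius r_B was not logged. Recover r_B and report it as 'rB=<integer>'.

m = -6407
d = (12, 11);  v_rel = (-3, -13),  |v_rel|² = 178
v_rel×d = (-3)·(11) − (-13)·(12) = 123
since m = R²·178 − 123²:  R² = (15129 + -6407) / 178 = 49
R = √49 = 7  ⇒  r_B = 7 − 3 = 4

rB=4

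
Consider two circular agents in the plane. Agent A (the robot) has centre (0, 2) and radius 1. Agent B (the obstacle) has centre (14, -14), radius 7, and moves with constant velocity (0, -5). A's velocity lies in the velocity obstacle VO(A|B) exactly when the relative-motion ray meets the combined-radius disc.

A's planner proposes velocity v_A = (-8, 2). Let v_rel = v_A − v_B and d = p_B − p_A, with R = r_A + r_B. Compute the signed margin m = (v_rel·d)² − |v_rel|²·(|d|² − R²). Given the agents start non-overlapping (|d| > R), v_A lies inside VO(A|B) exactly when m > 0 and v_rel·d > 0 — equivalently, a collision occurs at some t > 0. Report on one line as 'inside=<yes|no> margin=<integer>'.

d = (14, -16),  |d|² = 452;  R = 1+7 = 8,  c = 452−8² = 388
v_rel = (-8, 7),  |v_rel|² = 113;  v_rel·d = (-8)·(14) + (7)·(-16) = -224
113·t² + 448·t + 388 = 0  ⇒  m = (-224)² − 113·388 = 6332
m = 6332 > 0,  v_rel·d = -224 < 0  ⇒  outside

inside=no margin=6332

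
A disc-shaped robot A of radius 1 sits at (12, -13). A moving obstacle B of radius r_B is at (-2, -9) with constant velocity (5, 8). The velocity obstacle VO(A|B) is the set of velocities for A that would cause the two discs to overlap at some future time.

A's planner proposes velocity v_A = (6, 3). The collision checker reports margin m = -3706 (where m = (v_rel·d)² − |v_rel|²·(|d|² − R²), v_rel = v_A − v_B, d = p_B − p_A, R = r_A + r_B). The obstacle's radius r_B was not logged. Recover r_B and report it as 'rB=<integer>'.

m = -3706
d = (-14, 4);  v_rel = (1, -5),  |v_rel|² = 26
v_rel×d = (1)·(4) − (-5)·(-14) = -66
since m = R²·26 − (-66)²:  R² = (4356 + -3706) / 26 = 25
R = √25 = 5  ⇒  r_B = 5 − 1 = 4

rB=4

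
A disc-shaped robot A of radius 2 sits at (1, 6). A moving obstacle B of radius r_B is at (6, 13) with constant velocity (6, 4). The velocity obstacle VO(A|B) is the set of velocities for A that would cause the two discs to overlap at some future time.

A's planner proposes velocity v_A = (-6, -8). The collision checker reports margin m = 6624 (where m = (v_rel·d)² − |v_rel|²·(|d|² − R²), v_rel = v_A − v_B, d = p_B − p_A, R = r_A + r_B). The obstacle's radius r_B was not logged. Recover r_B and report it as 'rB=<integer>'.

m = 6624
d = (5, 7);  v_rel = (-12, -12),  |v_rel|² = 288
v_rel×d = (-12)·(7) − (-12)·(5) = -24
since m = R²·288 − (-24)²:  R² = (576 + 6624) / 288 = 25
R = √25 = 5  ⇒  r_B = 5 − 2 = 3

rB=3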